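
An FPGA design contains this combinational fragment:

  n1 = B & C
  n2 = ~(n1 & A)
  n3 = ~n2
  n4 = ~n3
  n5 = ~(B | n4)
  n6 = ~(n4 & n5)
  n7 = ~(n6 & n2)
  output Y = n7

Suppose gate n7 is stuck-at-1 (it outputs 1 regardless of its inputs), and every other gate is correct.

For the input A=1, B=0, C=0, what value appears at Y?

Propagate with n7 forced: n1=0, n2=1, n3=0, n4=1, n5=0, n6=1, n7=1 [stuck-at-1].
So Y = 1. (Without the fault it would be 0.)

1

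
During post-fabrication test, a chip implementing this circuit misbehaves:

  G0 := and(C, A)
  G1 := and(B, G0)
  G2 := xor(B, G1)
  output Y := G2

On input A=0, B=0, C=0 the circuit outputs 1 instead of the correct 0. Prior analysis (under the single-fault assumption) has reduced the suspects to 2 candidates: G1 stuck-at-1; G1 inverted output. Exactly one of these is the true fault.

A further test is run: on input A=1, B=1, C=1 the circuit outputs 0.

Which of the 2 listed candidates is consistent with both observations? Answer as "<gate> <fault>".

G1 stuck-at-1

Evaluate each candidate on input A=1, B=1, C=1:
  G1 stuck-at-1: G0=1, G1=1 [stuck-at-1], G2=0 → 0 — matches
  G1 inverted output: G0=1, G1=0 [inverted output], G2=1 → 1 — eliminated
Only G1 stuck-at-1 reproduces the observed 0.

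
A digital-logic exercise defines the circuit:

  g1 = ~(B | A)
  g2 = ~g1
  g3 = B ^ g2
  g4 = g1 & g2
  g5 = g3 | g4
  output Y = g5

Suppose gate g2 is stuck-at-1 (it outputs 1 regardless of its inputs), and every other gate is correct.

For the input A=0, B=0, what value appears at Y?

1

Propagate with g2 forced: g1=1, g2=1 [stuck-at-1], g3=1, g4=1, g5=1.
So Y = 1. (Without the fault it would be 0.)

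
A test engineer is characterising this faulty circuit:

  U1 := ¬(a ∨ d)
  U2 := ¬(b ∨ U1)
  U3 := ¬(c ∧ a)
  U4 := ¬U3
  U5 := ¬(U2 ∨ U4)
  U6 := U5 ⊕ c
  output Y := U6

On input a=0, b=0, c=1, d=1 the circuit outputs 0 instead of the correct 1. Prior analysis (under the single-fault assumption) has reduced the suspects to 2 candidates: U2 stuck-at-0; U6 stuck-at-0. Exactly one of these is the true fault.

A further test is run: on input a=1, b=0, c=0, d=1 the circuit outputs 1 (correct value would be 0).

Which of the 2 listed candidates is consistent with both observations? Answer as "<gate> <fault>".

Evaluate each candidate on input a=1, b=0, c=0, d=1:
  U2 stuck-at-0: U1=0, U2=0 [stuck-at-0], U3=1, U4=0, U5=1, U6=1 → 1 — matches
  U6 stuck-at-0: U1=0, U2=1, U3=1, U4=0, U5=0, U6=0 [stuck-at-0] → 0 — eliminated
Only U2 stuck-at-0 reproduces the observed 1.

U2 stuck-at-0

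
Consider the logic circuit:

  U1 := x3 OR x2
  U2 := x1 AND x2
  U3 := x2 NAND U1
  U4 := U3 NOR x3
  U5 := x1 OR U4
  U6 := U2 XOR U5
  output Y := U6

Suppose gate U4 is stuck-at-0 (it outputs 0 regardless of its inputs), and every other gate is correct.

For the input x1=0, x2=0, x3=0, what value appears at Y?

Propagate with U4 forced: U1=0, U2=0, U3=1, U4=0 [stuck-at-0], U5=0, U6=0.
So Y = 0. (Same as the fault-free value — the fault is masked on this input.)

0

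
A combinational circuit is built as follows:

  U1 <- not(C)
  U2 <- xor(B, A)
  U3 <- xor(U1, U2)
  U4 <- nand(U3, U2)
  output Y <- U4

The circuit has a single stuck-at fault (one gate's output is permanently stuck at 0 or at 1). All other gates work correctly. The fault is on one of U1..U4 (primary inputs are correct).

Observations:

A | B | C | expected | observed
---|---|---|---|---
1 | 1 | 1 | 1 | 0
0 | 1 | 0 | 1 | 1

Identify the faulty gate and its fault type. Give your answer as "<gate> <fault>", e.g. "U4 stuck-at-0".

U2 stuck-at-1

Fault-free values for test 1 (A=1, B=1, C=1): U1=0, U2=0, U3=0, U4=1, giving Y=1. Observed 0.
Test 1: faults giving observed 0 are {U2 stuck-at-1, U4 stuck-at-0}.
Test 2 (A=0, B=1, C=0): fault-free U1=1, U2=1, U3=0, U4=1 → 1; observed 1. Eliminates U4 stuck-at-0.
Only U2 stuck-at-1 is consistent with every test.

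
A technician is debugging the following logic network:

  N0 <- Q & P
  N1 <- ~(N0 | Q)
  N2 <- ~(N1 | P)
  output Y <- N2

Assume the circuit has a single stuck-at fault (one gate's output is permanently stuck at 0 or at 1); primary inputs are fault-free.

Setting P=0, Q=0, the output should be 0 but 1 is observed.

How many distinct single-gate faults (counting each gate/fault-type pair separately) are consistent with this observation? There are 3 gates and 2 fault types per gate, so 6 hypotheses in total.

3

Fault-free: N0=0, N1=1, N2=0 → 0. Observed 1.
  N0 stuck-at-0: output 0 ✗
  N0 stuck-at-1: output 1 ✓
  N1 stuck-at-0: output 1 ✓
  N1 stuck-at-1: output 0 ✗
  N2 stuck-at-0: output 0 ✗
  N2 stuck-at-1: output 1 ✓
Consistent faults: {N0 stuck-at-1, N1 stuck-at-0, N2 stuck-at-1} — 3 in all.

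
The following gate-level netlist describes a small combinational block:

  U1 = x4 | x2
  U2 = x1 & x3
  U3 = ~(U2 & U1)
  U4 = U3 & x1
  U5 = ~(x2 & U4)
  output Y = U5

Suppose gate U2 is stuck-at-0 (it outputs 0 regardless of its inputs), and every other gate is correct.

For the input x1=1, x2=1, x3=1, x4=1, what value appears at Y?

0

Propagate with U2 forced: U1=1, U2=0 [stuck-at-0], U3=1, U4=1, U5=0.
So Y = 0. (Without the fault it would be 1.)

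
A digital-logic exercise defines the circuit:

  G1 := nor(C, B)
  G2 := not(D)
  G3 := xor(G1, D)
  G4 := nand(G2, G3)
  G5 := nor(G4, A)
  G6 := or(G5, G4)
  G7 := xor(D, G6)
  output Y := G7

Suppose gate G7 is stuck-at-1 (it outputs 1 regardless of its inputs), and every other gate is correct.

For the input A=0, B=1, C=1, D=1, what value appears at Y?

1

Propagate with G7 forced: G1=0, G2=0, G3=1, G4=1, G5=0, G6=1, G7=1 [stuck-at-1].
So Y = 1. (Without the fault it would be 0.)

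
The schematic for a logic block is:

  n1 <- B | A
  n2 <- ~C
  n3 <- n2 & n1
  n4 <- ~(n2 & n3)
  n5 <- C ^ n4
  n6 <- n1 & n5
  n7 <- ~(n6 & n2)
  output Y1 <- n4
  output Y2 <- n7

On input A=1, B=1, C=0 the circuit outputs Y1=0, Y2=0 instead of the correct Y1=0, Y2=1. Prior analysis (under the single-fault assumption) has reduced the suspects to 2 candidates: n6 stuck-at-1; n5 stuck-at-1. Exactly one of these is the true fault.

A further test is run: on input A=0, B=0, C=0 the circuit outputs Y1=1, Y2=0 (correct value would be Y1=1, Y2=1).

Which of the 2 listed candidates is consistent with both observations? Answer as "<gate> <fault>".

n6 stuck-at-1

Evaluate each candidate on input A=0, B=0, C=0:
  n6 stuck-at-1: n1=0, n2=1, n3=0, n4=1, n5=1, n6=1 [stuck-at-1], n7=0 → Y1=1, Y2=0 — matches
  n5 stuck-at-1: n1=0, n2=1, n3=0, n4=1, n5=1 [stuck-at-1], n6=0, n7=1 → Y1=1, Y2=1 — eliminated
Only n6 stuck-at-1 reproduces the observed Y1=1, Y2=0.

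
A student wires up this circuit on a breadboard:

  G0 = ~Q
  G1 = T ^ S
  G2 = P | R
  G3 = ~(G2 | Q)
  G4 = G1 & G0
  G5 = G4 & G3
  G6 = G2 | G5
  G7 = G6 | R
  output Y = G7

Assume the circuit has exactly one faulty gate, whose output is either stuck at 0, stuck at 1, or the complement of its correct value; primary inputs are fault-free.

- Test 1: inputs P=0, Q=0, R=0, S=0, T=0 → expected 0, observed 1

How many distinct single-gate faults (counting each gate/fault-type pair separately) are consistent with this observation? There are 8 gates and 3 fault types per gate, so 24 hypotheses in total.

12

Fault-free: G0=1, G1=0, G2=0, G3=1, G4=0, G5=0, G6=0, G7=0 → 0. Observed 1.
  G0: none of the 3 fault types match ✗
  G1: stuck-at-1, inverted output ✓; others ✗
  G2: stuck-at-1, inverted output ✓; others ✗
  G3: none of the 3 fault types match ✗
  G4: stuck-at-1, inverted output ✓; others ✗
  G5: stuck-at-1, inverted output ✓; others ✗
  G6: stuck-at-1, inverted output ✓; others ✗
  G7: stuck-at-1, inverted output ✓; others ✗
Consistent faults: {G1 stuck-at-1, G1 inverted output, G2 stuck-at-1, G2 inverted output, G4 stuck-at-1, G4 inverted output, G5 stuck-at-1, G5 inverted output, G6 stuck-at-1, G6 inverted output, G7 stuck-at-1, G7 inverted output} — 12 in all.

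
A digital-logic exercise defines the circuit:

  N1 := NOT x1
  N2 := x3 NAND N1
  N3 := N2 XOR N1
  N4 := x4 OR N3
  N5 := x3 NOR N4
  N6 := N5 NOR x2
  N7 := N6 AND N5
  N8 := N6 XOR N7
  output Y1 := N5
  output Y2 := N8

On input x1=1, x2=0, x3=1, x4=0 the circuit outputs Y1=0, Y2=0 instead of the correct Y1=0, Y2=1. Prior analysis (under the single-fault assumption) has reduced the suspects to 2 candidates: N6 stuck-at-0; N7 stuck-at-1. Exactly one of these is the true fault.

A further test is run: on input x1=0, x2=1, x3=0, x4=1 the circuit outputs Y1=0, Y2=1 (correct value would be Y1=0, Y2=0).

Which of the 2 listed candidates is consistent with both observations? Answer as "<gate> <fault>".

Evaluate each candidate on input x1=0, x2=1, x3=0, x4=1:
  N6 stuck-at-0: N1=1, N2=1, N3=0, N4=1, N5=0, N6=0 [stuck-at-0], N7=0, N8=0 → Y1=0, Y2=0 — eliminated
  N7 stuck-at-1: N1=1, N2=1, N3=0, N4=1, N5=0, N6=0, N7=1 [stuck-at-1], N8=1 → Y1=0, Y2=1 — matches
Only N7 stuck-at-1 reproduces the observed Y1=0, Y2=1.

N7 stuck-at-1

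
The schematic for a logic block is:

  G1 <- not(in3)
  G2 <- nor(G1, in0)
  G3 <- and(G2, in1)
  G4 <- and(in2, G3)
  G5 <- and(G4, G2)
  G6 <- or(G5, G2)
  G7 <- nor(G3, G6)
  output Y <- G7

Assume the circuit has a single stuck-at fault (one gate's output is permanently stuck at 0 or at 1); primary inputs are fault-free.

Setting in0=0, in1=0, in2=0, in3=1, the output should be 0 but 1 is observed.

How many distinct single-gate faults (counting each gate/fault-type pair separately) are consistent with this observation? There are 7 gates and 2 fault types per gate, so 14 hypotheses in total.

Fault-free: G1=0, G2=1, G3=0, G4=0, G5=0, G6=1, G7=0 → 0. Observed 1.
  G1 stuck-at-0: output 0 ✗
  G1 stuck-at-1: output 1 ✓
  G2 stuck-at-0: output 1 ✓
  G2 stuck-at-1: output 0 ✗
  G3 stuck-at-0: output 0 ✗
  G3 stuck-at-1: output 0 ✗
  G4 stuck-at-0: output 0 ✗
  G4 stuck-at-1: output 0 ✗
  G5 stuck-at-0: output 0 ✗
  G5 stuck-at-1: output 0 ✗
  G6 stuck-at-0: output 1 ✓
  G6 stuck-at-1: output 0 ✗
  G7 stuck-at-0: output 0 ✗
  G7 stuck-at-1: output 1 ✓
Consistent faults: {G1 stuck-at-1, G2 stuck-at-0, G6 stuck-at-0, G7 stuck-at-1} — 4 in all.

4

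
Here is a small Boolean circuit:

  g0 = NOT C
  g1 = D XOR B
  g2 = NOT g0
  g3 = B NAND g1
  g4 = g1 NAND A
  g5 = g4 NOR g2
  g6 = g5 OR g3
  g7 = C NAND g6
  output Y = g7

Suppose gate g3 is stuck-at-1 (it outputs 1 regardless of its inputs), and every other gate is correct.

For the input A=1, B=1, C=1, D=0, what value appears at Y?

Propagate with g3 forced: g0=0, g1=1, g2=1, g3=1 [stuck-at-1], g4=0, g5=0, g6=1, g7=0.
So Y = 0. (Without the fault it would be 1.)

0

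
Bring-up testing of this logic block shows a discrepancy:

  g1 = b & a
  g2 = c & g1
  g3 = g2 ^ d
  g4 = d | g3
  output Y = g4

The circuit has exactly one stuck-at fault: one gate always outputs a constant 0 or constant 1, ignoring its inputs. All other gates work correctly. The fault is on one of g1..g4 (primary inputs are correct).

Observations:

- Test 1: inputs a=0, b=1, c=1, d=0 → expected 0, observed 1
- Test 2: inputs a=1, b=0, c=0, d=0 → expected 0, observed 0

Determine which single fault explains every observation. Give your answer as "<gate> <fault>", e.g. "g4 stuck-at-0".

Fault-free values for test 1 (a=0, b=1, c=1, d=0): g1=0, g2=0, g3=0, g4=0, giving Y=0. Observed 1.
Test 1: faults giving observed 1 are {g1 stuck-at-1, g2 stuck-at-1, g3 stuck-at-1, g4 stuck-at-1}.
Test 2 (a=1, b=0, c=0, d=0): fault-free g1=0, g2=0, g3=0, g4=0 → 0; observed 0. Eliminates g2 stuck-at-1, g3 stuck-at-1, g4 stuck-at-1.
Only g1 stuck-at-1 is consistent with every test.

g1 stuck-at-1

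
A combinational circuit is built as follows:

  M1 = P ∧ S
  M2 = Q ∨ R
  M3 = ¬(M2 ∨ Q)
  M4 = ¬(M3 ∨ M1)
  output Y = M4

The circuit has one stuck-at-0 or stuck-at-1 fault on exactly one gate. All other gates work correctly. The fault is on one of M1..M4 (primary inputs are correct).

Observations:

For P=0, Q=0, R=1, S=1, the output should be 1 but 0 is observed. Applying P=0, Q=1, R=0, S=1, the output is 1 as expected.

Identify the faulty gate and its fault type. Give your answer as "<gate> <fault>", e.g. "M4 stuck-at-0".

Fault-free values for test 1 (P=0, Q=0, R=1, S=1): M1=0, M2=1, M3=0, M4=1, giving Y=1. Observed 0.
Test 1: faults giving observed 0 are {M1 stuck-at-1, M2 stuck-at-0, M3 stuck-at-1, M4 stuck-at-0}.
Test 2 (P=0, Q=1, R=0, S=1): fault-free M1=0, M2=1, M3=0, M4=1 → 1; observed 1. Eliminates M1 stuck-at-1, M3 stuck-at-1, M4 stuck-at-0.
Only M2 stuck-at-0 is consistent with every test.

M2 stuck-at-0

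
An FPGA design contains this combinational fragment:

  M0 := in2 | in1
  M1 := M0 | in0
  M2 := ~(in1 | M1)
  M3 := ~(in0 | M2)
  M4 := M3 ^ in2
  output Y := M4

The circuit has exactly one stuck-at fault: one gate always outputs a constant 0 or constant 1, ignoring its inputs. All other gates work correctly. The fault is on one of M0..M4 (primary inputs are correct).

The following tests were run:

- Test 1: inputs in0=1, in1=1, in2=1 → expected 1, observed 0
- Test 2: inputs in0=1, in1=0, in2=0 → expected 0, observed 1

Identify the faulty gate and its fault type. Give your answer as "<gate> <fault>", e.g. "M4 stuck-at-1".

M3 stuck-at-1

Fault-free values for test 1 (in0=1, in1=1, in2=1): M0=1, M1=1, M2=0, M3=0, M4=1, giving Y=1. Observed 0.
Test 1: faults giving observed 0 are {M3 stuck-at-1, M4 stuck-at-0}.
Test 2 (in0=1, in1=0, in2=0): fault-free M0=0, M1=1, M2=0, M3=0, M4=0 → 0; observed 1. Eliminates M4 stuck-at-0.
Only M3 stuck-at-1 is consistent with every test.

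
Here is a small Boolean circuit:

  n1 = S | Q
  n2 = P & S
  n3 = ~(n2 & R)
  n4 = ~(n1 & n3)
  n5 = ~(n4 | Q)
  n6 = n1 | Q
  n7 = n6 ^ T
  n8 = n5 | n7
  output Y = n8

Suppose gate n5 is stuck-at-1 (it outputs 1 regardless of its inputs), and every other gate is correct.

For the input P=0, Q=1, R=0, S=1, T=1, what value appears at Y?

1

Propagate with n5 forced: n1=1, n2=0, n3=1, n4=0, n5=1 [stuck-at-1], n6=1, n7=0, n8=1.
So Y = 1. (Without the fault it would be 0.)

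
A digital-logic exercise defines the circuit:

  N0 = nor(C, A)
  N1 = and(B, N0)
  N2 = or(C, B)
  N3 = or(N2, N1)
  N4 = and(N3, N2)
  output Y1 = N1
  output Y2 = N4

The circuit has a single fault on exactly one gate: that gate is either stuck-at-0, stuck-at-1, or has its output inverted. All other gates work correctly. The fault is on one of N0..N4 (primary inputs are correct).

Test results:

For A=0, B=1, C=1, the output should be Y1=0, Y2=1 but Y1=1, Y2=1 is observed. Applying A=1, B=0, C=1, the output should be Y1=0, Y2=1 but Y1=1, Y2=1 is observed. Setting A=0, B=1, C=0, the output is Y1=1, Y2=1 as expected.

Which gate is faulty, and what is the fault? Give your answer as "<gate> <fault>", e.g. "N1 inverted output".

Fault-free values for test 1 (A=0, B=1, C=1): N0=0, N1=0, N2=1, N3=1, N4=1, giving Y1=0, Y2=1. Observed Y1=1, Y2=1.
Test 1: faults giving observed Y1=1, Y2=1 are {N0 stuck-at-1, N0 inverted output, N1 stuck-at-1, N1 inverted output}.
Test 2 (A=1, B=0, C=1): fault-free N0=0, N1=0, N2=1, N3=1, N4=1 → Y1=0, Y2=1; observed Y1=1, Y2=1. Eliminates N0 stuck-at-1, N0 inverted output.
Test 3 (A=0, B=1, C=0): fault-free N0=1, N1=1, N2=1, N3=1, N4=1 → Y1=1, Y2=1; observed Y1=1, Y2=1. Eliminates N1 inverted output.
Only N1 stuck-at-1 is consistent with every test.

N1 stuck-at-1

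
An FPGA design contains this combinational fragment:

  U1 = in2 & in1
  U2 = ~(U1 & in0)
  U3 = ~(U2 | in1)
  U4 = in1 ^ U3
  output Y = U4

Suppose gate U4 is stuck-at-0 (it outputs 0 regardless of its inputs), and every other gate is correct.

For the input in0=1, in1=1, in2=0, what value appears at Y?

Propagate with U4 forced: U1=0, U2=1, U3=0, U4=0 [stuck-at-0].
So Y = 0. (Without the fault it would be 1.)

0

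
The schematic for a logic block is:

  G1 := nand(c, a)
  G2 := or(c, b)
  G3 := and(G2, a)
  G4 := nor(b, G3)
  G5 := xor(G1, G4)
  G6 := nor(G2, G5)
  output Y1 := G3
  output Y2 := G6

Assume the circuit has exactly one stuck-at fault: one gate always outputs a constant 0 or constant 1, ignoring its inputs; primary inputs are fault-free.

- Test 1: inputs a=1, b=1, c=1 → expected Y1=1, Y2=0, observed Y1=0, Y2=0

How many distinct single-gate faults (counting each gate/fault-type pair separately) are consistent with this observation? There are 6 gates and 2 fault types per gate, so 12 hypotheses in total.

Fault-free: G1=0, G2=1, G3=1, G4=0, G5=0, G6=0 → Y1=1, Y2=0. Observed Y1=0, Y2=0.
  G1 stuck-at-0: output Y1=1, Y2=0 ✗
  G1 stuck-at-1: output Y1=1, Y2=0 ✗
  G2 stuck-at-0: output Y1=0, Y2=1 ✗
  G2 stuck-at-1: output Y1=1, Y2=0 ✗
  G3 stuck-at-0: output Y1=0, Y2=0 ✓
  G3 stuck-at-1: output Y1=1, Y2=0 ✗
  G4 stuck-at-0: output Y1=1, Y2=0 ✗
  G4 stuck-at-1: output Y1=1, Y2=0 ✗
  G5 stuck-at-0: output Y1=1, Y2=0 ✗
  G5 stuck-at-1: output Y1=1, Y2=0 ✗
  G6 stuck-at-0: output Y1=1, Y2=0 ✗
  G6 stuck-at-1: output Y1=1, Y2=1 ✗
Consistent faults: {G3 stuck-at-0} — 1 in all.

1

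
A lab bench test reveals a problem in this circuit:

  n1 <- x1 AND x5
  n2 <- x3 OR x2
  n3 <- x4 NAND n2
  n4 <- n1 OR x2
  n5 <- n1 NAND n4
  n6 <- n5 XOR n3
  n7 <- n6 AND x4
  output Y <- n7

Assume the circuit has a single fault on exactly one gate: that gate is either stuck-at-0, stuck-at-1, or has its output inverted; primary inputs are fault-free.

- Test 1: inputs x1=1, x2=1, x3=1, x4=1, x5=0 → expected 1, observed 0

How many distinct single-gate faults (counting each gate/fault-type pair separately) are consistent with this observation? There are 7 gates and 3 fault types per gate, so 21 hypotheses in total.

12

Fault-free: n1=0, n2=1, n3=0, n4=1, n5=1, n6=1, n7=1 → 1. Observed 0.
  n1: stuck-at-1, inverted output ✓; others ✗
  n2: stuck-at-0, inverted output ✓; others ✗
  n3: stuck-at-1, inverted output ✓; others ✗
  n4: none of the 3 fault types match ✗
  n5: stuck-at-0, inverted output ✓; others ✗
  n6: stuck-at-0, inverted output ✓; others ✗
  n7: stuck-at-0, inverted output ✓; others ✗
Consistent faults: {n1 stuck-at-1, n1 inverted output, n2 stuck-at-0, n2 inverted output, n3 stuck-at-1, n3 inverted output, n5 stuck-at-0, n5 inverted output, n6 stuck-at-0, n6 inverted output, n7 stuck-at-0, n7 inverted output} — 12 in all.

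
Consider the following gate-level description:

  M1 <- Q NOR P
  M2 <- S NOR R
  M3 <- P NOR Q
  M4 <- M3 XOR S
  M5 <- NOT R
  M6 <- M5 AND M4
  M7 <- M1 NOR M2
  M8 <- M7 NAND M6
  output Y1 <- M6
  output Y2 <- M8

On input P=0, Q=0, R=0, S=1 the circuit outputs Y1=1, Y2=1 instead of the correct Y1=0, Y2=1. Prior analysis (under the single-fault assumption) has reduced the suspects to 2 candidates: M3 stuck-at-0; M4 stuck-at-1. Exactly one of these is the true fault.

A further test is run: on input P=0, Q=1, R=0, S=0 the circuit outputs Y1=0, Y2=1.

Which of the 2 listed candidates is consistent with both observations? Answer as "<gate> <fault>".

Evaluate each candidate on input P=0, Q=1, R=0, S=0:
  M3 stuck-at-0: M1=0, M2=1, M3=0 [stuck-at-0], M4=0, M5=1, M6=0, M7=0, M8=1 → Y1=0, Y2=1 — matches
  M4 stuck-at-1: M1=0, M2=1, M3=0, M4=1 [stuck-at-1], M5=1, M6=1, M7=0, M8=1 → Y1=1, Y2=1 — eliminated
Only M3 stuck-at-0 reproduces the observed Y1=0, Y2=1.

M3 stuck-at-0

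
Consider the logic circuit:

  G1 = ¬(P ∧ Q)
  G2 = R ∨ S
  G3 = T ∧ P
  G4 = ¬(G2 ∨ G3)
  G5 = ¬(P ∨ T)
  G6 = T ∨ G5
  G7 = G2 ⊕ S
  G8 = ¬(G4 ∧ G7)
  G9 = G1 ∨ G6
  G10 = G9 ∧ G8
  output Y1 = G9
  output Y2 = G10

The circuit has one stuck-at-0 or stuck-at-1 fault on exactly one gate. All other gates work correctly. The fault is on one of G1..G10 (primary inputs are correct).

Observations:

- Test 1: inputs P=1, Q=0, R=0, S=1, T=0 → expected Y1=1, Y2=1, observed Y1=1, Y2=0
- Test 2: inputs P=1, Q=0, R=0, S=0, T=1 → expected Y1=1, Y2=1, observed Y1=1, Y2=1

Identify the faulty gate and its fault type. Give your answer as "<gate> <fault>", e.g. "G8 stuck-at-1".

G2 stuck-at-0

Fault-free values for test 1 (P=1, Q=0, R=0, S=1, T=0): G1=1, G2=1, G3=0, G4=0, G5=0, G6=0, G7=0, G8=1, G9=1, G10=1, giving Y1=1, Y2=1. Observed Y1=1, Y2=0.
Test 1: faults giving observed Y1=1, Y2=0 are {G2 stuck-at-0, G8 stuck-at-0, G10 stuck-at-0}.
Test 2 (P=1, Q=0, R=0, S=0, T=1): fault-free G1=1, G2=0, G3=1, G4=0, G5=0, G6=1, G7=0, G8=1, G9=1, G10=1 → Y1=1, Y2=1; observed Y1=1, Y2=1. Eliminates G8 stuck-at-0, G10 stuck-at-0.
Only G2 stuck-at-0 is consistent with every test.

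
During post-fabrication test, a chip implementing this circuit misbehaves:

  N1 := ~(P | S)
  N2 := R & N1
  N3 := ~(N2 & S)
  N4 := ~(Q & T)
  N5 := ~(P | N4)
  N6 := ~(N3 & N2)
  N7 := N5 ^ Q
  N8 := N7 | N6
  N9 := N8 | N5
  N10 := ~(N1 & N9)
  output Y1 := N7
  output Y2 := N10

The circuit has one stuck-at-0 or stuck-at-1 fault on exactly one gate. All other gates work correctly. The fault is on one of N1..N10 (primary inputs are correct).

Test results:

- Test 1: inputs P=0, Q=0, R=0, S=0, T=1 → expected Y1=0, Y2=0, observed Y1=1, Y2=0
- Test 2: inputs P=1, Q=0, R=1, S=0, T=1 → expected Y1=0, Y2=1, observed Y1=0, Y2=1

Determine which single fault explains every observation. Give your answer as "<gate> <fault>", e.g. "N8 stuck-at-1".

N4 stuck-at-0

Fault-free values for test 1 (P=0, Q=0, R=0, S=0, T=1): N1=1, N2=0, N3=1, N4=1, N5=0, N6=1, N7=0, N8=1, N9=1, N10=0, giving Y1=0, Y2=0. Observed Y1=1, Y2=0.
Test 1: faults giving observed Y1=1, Y2=0 are {N4 stuck-at-0, N5 stuck-at-1, N7 stuck-at-1}.
Test 2 (P=1, Q=0, R=1, S=0, T=1): fault-free N1=0, N2=0, N3=1, N4=1, N5=0, N6=1, N7=0, N8=1, N9=1, N10=1 → Y1=0, Y2=1; observed Y1=0, Y2=1. Eliminates N5 stuck-at-1, N7 stuck-at-1.
Only N4 stuck-at-0 is consistent with every test.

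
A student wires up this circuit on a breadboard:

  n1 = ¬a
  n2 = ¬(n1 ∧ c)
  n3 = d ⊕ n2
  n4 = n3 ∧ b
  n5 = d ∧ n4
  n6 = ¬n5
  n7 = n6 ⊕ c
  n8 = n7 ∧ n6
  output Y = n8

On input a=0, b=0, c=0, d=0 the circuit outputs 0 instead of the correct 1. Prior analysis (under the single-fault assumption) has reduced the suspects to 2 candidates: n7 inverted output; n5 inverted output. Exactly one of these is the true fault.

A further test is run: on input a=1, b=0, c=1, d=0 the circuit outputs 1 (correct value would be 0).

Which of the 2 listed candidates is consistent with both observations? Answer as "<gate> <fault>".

n7 inverted output

Evaluate each candidate on input a=1, b=0, c=1, d=0:
  n7 inverted output: n1=0, n2=1, n3=1, n4=0, n5=0, n6=1, n7=1 [inverted output], n8=1 → 1 — matches
  n5 inverted output: n1=0, n2=1, n3=1, n4=0, n5=1 [inverted output], n6=0, n7=1, n8=0 → 0 — eliminated
Only n7 inverted output reproduces the observed 1.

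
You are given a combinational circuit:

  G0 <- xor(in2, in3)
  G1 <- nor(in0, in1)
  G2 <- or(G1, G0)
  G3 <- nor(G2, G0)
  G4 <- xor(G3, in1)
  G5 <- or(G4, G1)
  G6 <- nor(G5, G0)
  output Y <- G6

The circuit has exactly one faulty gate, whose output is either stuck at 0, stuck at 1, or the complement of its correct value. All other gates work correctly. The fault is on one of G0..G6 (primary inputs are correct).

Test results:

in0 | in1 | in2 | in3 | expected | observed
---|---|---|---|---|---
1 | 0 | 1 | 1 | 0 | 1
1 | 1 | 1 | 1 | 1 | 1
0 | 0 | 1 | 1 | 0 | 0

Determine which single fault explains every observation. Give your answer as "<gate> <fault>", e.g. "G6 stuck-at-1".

Fault-free values for test 1 (in0=1, in1=0, in2=1, in3=1): G0=0, G1=0, G2=0, G3=1, G4=1, G5=1, G6=0, giving Y=0. Observed 1.
Test 1: faults giving observed 1 are {G2 stuck-at-1, G2 inverted output, G3 stuck-at-0, G3 inverted output, G4 stuck-at-0, G4 inverted output, G5 stuck-at-0, G5 inverted output, G6 stuck-at-1, G6 inverted output}.
Test 2 (in0=1, in1=1, in2=1, in3=1): fault-free G0=0, G1=0, G2=0, G3=1, G4=0, G5=0, G6=1 → 1; observed 1. Eliminates G2 stuck-at-1, G2 inverted output, G3 stuck-at-0, G3 inverted output, G4 inverted output, G5 inverted output, G6 inverted output.
Test 3 (in0=0, in1=0, in2=1, in3=1): fault-free G0=0, G1=1, G2=1, G3=0, G4=0, G5=1, G6=0 → 0; observed 0. Eliminates G5 stuck-at-0, G6 stuck-at-1.
Only G4 stuck-at-0 is consistent with every test.

G4 stuck-at-0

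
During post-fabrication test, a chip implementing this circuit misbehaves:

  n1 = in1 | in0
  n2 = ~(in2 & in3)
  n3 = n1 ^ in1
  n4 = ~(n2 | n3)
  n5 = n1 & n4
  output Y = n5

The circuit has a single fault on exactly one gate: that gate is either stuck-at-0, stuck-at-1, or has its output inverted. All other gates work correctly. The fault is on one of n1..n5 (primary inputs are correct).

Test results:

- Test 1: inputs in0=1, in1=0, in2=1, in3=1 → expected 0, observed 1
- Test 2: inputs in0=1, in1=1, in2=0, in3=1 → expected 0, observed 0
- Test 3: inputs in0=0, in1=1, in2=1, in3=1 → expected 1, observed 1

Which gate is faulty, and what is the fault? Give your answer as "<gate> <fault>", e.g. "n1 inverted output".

n3 stuck-at-0

Fault-free values for test 1 (in0=1, in1=0, in2=1, in3=1): n1=1, n2=0, n3=1, n4=0, n5=0, giving Y=0. Observed 1.
Test 1: faults giving observed 1 are {n3 stuck-at-0, n3 inverted output, n4 stuck-at-1, n4 inverted output, n5 stuck-at-1, n5 inverted output}.
Test 2 (in0=1, in1=1, in2=0, in3=1): fault-free n1=1, n2=1, n3=0, n4=0, n5=0 → 0; observed 0. Eliminates n4 stuck-at-1, n4 inverted output, n5 stuck-at-1, n5 inverted output.
Test 3 (in0=0, in1=1, in2=1, in3=1): fault-free n1=1, n2=0, n3=0, n4=1, n5=1 → 1; observed 1. Eliminates n3 inverted output.
Only n3 stuck-at-0 is consistent with every test.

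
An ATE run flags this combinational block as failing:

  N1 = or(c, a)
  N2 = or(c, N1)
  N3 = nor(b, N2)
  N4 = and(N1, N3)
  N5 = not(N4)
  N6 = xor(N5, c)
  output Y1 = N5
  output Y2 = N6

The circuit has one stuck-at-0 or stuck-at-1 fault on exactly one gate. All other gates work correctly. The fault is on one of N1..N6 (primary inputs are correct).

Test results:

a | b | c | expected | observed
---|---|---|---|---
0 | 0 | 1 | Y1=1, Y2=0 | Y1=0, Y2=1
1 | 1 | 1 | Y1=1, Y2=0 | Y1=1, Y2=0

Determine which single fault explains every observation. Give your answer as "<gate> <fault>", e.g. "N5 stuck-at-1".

N2 stuck-at-0

Fault-free values for test 1 (a=0, b=0, c=1): N1=1, N2=1, N3=0, N4=0, N5=1, N6=0, giving Y1=1, Y2=0. Observed Y1=0, Y2=1.
Test 1: faults giving observed Y1=0, Y2=1 are {N2 stuck-at-0, N3 stuck-at-1, N4 stuck-at-1, N5 stuck-at-0}.
Test 2 (a=1, b=1, c=1): fault-free N1=1, N2=1, N3=0, N4=0, N5=1, N6=0 → Y1=1, Y2=0; observed Y1=1, Y2=0. Eliminates N3 stuck-at-1, N4 stuck-at-1, N5 stuck-at-0.
Only N2 stuck-at-0 is consistent with every test.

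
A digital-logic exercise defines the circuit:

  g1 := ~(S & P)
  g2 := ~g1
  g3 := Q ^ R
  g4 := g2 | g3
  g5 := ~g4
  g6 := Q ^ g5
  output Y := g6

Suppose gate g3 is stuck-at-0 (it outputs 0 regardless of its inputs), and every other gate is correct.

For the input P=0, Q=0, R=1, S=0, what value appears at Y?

1

Propagate with g3 forced: g1=1, g2=0, g3=0 [stuck-at-0], g4=0, g5=1, g6=1.
So Y = 1. (Without the fault it would be 0.)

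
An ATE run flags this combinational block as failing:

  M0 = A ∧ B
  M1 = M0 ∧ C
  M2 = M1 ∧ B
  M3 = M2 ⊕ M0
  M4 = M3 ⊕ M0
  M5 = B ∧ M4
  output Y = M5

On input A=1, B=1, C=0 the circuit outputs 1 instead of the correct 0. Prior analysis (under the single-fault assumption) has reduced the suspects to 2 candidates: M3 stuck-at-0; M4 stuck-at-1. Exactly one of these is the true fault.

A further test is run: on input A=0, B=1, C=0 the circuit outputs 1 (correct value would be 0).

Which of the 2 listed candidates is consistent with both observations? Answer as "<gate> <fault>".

M4 stuck-at-1

Evaluate each candidate on input A=0, B=1, C=0:
  M3 stuck-at-0: M0=0, M1=0, M2=0, M3=0 [stuck-at-0], M4=0, M5=0 → 0 — eliminated
  M4 stuck-at-1: M0=0, M1=0, M2=0, M3=0, M4=1 [stuck-at-1], M5=1 → 1 — matches
Only M4 stuck-at-1 reproduces the observed 1.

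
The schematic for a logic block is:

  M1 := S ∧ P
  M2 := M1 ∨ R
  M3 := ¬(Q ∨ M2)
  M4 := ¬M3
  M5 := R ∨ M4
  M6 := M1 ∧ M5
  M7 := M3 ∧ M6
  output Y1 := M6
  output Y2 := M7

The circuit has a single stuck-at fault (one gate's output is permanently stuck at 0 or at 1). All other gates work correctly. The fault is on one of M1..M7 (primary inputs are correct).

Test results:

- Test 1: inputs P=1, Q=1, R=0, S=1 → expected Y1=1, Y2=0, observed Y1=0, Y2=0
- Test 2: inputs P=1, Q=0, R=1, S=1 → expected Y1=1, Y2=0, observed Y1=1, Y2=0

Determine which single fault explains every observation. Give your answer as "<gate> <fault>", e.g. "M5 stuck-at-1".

Fault-free values for test 1 (P=1, Q=1, R=0, S=1): M1=1, M2=1, M3=0, M4=1, M5=1, M6=1, M7=0, giving Y1=1, Y2=0. Observed Y1=0, Y2=0.
Test 1: faults giving observed Y1=0, Y2=0 are {M1 stuck-at-0, M3 stuck-at-1, M4 stuck-at-0, M5 stuck-at-0, M6 stuck-at-0}.
Test 2 (P=1, Q=0, R=1, S=1): fault-free M1=1, M2=1, M3=0, M4=1, M5=1, M6=1, M7=0 → Y1=1, Y2=0; observed Y1=1, Y2=0. Eliminates M1 stuck-at-0, M3 stuck-at-1, M5 stuck-at-0, M6 stuck-at-0.
Only M4 stuck-at-0 is consistent with every test.

M4 stuck-at-0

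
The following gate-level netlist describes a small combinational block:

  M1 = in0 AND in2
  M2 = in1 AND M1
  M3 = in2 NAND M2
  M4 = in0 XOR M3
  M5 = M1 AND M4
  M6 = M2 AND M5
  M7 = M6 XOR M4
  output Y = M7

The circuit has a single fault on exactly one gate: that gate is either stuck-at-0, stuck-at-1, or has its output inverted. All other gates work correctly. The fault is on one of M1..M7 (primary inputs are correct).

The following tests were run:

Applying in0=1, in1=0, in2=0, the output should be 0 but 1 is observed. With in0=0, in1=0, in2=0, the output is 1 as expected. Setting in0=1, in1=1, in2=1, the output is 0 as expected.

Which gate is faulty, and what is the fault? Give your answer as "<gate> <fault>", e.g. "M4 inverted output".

M4 stuck-at-1

Fault-free values for test 1 (in0=1, in1=0, in2=0): M1=0, M2=0, M3=1, M4=0, M5=0, M6=0, M7=0, giving Y=0. Observed 1.
Test 1: faults giving observed 1 are {M3 stuck-at-0, M3 inverted output, M4 stuck-at-1, M4 inverted output, M6 stuck-at-1, M6 inverted output, M7 stuck-at-1, M7 inverted output}.
Test 2 (in0=0, in1=0, in2=0): fault-free M1=0, M2=0, M3=1, M4=1, M5=0, M6=0, M7=1 → 1; observed 1. Eliminates M3 stuck-at-0, M3 inverted output, M4 inverted output, M6 stuck-at-1, M6 inverted output, M7 inverted output.
Test 3 (in0=1, in1=1, in2=1): fault-free M1=1, M2=1, M3=0, M4=1, M5=1, M6=1, M7=0 → 0; observed 0. Eliminates M7 stuck-at-1.
Only M4 stuck-at-1 is consistent with every test.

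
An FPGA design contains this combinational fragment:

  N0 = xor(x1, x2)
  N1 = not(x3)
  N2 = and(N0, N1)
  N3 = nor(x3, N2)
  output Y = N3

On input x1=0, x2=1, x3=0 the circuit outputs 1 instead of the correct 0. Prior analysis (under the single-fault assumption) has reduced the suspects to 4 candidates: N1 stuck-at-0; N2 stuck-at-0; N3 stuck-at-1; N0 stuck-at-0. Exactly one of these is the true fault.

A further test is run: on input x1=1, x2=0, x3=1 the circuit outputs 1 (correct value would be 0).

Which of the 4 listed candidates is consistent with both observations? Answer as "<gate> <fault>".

Evaluate each candidate on input x1=1, x2=0, x3=1:
  N1 stuck-at-0: N0=1, N1=0 [stuck-at-0], N2=0, N3=0 → 0 — eliminated
  N2 stuck-at-0: N0=1, N1=0, N2=0 [stuck-at-0], N3=0 → 0 — eliminated
  N3 stuck-at-1: N0=1, N1=0, N2=0, N3=1 [stuck-at-1] → 1 — matches
  N0 stuck-at-0: N0=0 [stuck-at-0], N1=0, N2=0, N3=0 → 0 — eliminated
Only N3 stuck-at-1 reproduces the observed 1.

N3 stuck-at-1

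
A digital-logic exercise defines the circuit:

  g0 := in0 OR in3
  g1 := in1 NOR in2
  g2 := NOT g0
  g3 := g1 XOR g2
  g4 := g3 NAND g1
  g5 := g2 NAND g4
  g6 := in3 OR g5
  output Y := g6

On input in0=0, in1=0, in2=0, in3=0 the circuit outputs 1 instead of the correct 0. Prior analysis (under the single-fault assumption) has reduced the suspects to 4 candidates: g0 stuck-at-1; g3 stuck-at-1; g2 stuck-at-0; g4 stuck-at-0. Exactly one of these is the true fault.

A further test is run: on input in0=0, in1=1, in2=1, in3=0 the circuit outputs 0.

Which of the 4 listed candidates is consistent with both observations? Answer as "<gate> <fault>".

Evaluate each candidate on input in0=0, in1=1, in2=1, in3=0:
  g0 stuck-at-1: g0=1 [stuck-at-1], g1=0, g2=0, g3=0, g4=1, g5=1, g6=1 → 1 — eliminated
  g3 stuck-at-1: g0=0, g1=0, g2=1, g3=1 [stuck-at-1], g4=1, g5=0, g6=0 → 0 — matches
  g2 stuck-at-0: g0=0, g1=0, g2=0 [stuck-at-0], g3=0, g4=1, g5=1, g6=1 → 1 — eliminated
  g4 stuck-at-0: g0=0, g1=0, g2=1, g3=1, g4=0 [stuck-at-0], g5=1, g6=1 → 1 — eliminated
Only g3 stuck-at-1 reproduces the observed 0.

g3 stuck-at-1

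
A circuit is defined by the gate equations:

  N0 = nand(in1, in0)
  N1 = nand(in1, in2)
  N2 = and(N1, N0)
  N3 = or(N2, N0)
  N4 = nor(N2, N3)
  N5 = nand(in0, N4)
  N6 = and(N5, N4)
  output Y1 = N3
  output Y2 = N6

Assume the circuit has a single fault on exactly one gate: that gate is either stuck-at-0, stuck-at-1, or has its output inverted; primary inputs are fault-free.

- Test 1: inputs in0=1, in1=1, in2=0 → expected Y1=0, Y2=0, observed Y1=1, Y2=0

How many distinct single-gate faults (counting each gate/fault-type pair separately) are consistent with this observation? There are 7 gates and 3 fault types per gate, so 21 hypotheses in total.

6

Fault-free: N0=0, N1=1, N2=0, N3=0, N4=1, N5=0, N6=0 → Y1=0, Y2=0. Observed Y1=1, Y2=0.
  N0: stuck-at-1, inverted output ✓; others ✗
  N1: none of the 3 fault types match ✗
  N2: stuck-at-1, inverted output ✓; others ✗
  N3: stuck-at-1, inverted output ✓; others ✗
  N4: none of the 3 fault types match ✗
  N5: none of the 3 fault types match ✗
  N6: none of the 3 fault types match ✗
Consistent faults: {N0 stuck-at-1, N0 inverted output, N2 stuck-at-1, N2 inverted output, N3 stuck-at-1, N3 inverted output} — 6 in all.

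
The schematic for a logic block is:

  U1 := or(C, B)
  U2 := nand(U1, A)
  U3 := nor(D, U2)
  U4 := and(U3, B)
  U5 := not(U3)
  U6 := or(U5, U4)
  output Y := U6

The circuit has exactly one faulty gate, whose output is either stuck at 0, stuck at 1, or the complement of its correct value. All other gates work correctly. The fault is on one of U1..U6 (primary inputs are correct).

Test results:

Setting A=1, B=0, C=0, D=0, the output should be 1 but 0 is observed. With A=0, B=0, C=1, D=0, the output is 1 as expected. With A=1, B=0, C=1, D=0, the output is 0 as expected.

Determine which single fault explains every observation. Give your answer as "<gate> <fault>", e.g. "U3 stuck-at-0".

U1 stuck-at-1

Fault-free values for test 1 (A=1, B=0, C=0, D=0): U1=0, U2=1, U3=0, U4=0, U5=1, U6=1, giving Y=1. Observed 0.
Test 1: faults giving observed 0 are {U1 stuck-at-1, U1 inverted output, U2 stuck-at-0, U2 inverted output, U3 stuck-at-1, U3 inverted output, U5 stuck-at-0, U5 inverted output, U6 stuck-at-0, U6 inverted output}.
Test 2 (A=0, B=0, C=1, D=0): fault-free U1=1, U2=1, U3=0, U4=0, U5=1, U6=1 → 1; observed 1. Eliminates U2 stuck-at-0, U2 inverted output, U3 stuck-at-1, U3 inverted output, U5 stuck-at-0, U5 inverted output, U6 stuck-at-0, U6 inverted output.
Test 3 (A=1, B=0, C=1, D=0): fault-free U1=1, U2=0, U3=1, U4=0, U5=0, U6=0 → 0; observed 0. Eliminates U1 inverted output.
Only U1 stuck-at-1 is consistent with every test.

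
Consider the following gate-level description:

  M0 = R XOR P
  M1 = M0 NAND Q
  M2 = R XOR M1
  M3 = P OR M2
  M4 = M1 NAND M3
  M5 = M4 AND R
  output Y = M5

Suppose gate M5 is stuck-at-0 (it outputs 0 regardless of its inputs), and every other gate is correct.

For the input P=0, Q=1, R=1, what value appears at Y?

0

Propagate with M5 forced: M0=1, M1=0, M2=1, M3=1, M4=1, M5=0 [stuck-at-0].
So Y = 0. (Without the fault it would be 1.)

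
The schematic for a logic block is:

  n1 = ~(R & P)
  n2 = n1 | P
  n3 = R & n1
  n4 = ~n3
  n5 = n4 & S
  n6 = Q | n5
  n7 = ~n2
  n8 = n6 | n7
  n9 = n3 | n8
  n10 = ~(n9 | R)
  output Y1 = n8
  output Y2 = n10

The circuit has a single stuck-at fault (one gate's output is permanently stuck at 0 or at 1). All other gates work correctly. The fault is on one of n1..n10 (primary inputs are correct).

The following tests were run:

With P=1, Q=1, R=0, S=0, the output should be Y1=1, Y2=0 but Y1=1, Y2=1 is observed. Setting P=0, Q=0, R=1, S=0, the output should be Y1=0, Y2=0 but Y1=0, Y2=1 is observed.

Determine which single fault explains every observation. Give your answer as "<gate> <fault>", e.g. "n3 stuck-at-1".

n10 stuck-at-1

Fault-free values for test 1 (P=1, Q=1, R=0, S=0): n1=1, n2=1, n3=0, n4=1, n5=0, n6=1, n7=0, n8=1, n9=1, n10=0, giving Y1=1, Y2=0. Observed Y1=1, Y2=1.
Test 1: faults giving observed Y1=1, Y2=1 are {n9 stuck-at-0, n10 stuck-at-1}.
Test 2 (P=0, Q=0, R=1, S=0): fault-free n1=1, n2=1, n3=1, n4=0, n5=0, n6=0, n7=0, n8=0, n9=1, n10=0 → Y1=0, Y2=0; observed Y1=0, Y2=1. Eliminates n9 stuck-at-0.
Only n10 stuck-at-1 is consistent with every test.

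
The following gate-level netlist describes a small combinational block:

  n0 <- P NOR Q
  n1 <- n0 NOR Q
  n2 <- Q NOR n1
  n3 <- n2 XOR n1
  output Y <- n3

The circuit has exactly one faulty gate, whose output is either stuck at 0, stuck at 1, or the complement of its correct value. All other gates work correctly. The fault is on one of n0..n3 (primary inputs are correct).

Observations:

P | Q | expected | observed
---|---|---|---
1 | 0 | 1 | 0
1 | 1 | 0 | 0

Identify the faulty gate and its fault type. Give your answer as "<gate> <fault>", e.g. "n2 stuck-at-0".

n3 stuck-at-0

Fault-free values for test 1 (P=1, Q=0): n0=0, n1=1, n2=0, n3=1, giving Y=1. Observed 0.
Test 1: faults giving observed 0 are {n2 stuck-at-1, n2 inverted output, n3 stuck-at-0, n3 inverted output}.
Test 2 (P=1, Q=1): fault-free n0=0, n1=0, n2=0, n3=0 → 0; observed 0. Eliminates n2 stuck-at-1, n2 inverted output, n3 inverted output.
Only n3 stuck-at-0 is consistent with every test.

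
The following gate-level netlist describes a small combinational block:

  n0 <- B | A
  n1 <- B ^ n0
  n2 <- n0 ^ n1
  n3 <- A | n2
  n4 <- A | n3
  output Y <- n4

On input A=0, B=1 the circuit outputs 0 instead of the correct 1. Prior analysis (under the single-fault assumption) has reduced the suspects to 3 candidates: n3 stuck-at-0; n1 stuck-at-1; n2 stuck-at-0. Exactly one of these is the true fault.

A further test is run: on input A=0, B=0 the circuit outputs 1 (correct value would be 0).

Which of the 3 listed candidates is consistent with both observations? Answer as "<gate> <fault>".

Evaluate each candidate on input A=0, B=0:
  n3 stuck-at-0: n0=0, n1=0, n2=0, n3=0 [stuck-at-0], n4=0 → 0 — eliminated
  n1 stuck-at-1: n0=0, n1=1 [stuck-at-1], n2=1, n3=1, n4=1 → 1 — matches
  n2 stuck-at-0: n0=0, n1=0, n2=0 [stuck-at-0], n3=0, n4=0 → 0 — eliminated
Only n1 stuck-at-1 reproduces the observed 1.

n1 stuck-at-1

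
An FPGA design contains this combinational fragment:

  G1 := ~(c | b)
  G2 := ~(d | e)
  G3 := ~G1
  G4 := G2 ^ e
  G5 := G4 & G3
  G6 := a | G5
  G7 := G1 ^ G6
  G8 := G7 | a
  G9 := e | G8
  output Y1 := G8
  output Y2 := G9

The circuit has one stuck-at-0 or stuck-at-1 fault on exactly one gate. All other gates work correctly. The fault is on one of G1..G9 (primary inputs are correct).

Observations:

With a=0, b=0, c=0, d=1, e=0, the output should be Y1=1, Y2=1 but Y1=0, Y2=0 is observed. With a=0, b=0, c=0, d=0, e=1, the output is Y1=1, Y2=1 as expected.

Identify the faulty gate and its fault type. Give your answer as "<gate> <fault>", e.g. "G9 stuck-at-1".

Fault-free values for test 1 (a=0, b=0, c=0, d=1, e=0): G1=1, G2=0, G3=0, G4=0, G5=0, G6=0, G7=1, G8=1, G9=1, giving Y1=1, Y2=1. Observed Y1=0, Y2=0.
Test 1: faults giving observed Y1=0, Y2=0 are {G1 stuck-at-0, G5 stuck-at-1, G6 stuck-at-1, G7 stuck-at-0, G8 stuck-at-0}.
Test 2 (a=0, b=0, c=0, d=0, e=1): fault-free G1=1, G2=0, G3=0, G4=1, G5=0, G6=0, G7=1, G8=1, G9=1 → Y1=1, Y2=1; observed Y1=1, Y2=1. Eliminates G5 stuck-at-1, G6 stuck-at-1, G7 stuck-at-0, G8 stuck-at-0.
Only G1 stuck-at-0 is consistent with every test.

G1 stuck-at-0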